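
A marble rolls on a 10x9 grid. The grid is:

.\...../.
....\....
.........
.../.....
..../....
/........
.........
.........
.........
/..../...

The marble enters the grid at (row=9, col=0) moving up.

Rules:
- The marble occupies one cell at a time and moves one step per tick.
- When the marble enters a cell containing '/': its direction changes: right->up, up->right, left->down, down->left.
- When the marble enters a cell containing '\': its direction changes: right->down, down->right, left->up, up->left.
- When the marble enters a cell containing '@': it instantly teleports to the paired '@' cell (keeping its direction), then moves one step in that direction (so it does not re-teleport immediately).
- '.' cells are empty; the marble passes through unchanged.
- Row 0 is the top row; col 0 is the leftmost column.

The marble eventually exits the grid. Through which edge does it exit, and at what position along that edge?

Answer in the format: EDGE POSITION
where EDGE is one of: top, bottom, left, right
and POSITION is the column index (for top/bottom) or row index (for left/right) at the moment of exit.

Step 1: enter (9,0), '/' deflects up->right, move right to (9,1)
Step 2: enter (9,1), '.' pass, move right to (9,2)
Step 3: enter (9,2), '.' pass, move right to (9,3)
Step 4: enter (9,3), '.' pass, move right to (9,4)
Step 5: enter (9,4), '.' pass, move right to (9,5)
Step 6: enter (9,5), '/' deflects right->up, move up to (8,5)
Step 7: enter (8,5), '.' pass, move up to (7,5)
Step 8: enter (7,5), '.' pass, move up to (6,5)
Step 9: enter (6,5), '.' pass, move up to (5,5)
Step 10: enter (5,5), '.' pass, move up to (4,5)
Step 11: enter (4,5), '.' pass, move up to (3,5)
Step 12: enter (3,5), '.' pass, move up to (2,5)
Step 13: enter (2,5), '.' pass, move up to (1,5)
Step 14: enter (1,5), '.' pass, move up to (0,5)
Step 15: enter (0,5), '.' pass, move up to (-1,5)
Step 16: at (-1,5) — EXIT via top edge, pos 5

Answer: top 5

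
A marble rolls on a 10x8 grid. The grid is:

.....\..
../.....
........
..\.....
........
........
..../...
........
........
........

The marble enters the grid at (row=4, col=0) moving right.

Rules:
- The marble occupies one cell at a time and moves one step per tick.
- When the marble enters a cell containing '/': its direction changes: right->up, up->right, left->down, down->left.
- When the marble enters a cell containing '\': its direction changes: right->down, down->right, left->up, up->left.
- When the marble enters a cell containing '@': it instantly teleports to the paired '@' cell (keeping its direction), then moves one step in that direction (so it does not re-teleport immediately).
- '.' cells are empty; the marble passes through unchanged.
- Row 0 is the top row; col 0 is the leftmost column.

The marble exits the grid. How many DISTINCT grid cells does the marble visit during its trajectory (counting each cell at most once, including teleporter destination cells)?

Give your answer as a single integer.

Step 1: enter (4,0), '.' pass, move right to (4,1)
Step 2: enter (4,1), '.' pass, move right to (4,2)
Step 3: enter (4,2), '.' pass, move right to (4,3)
Step 4: enter (4,3), '.' pass, move right to (4,4)
Step 5: enter (4,4), '.' pass, move right to (4,5)
Step 6: enter (4,5), '.' pass, move right to (4,6)
Step 7: enter (4,6), '.' pass, move right to (4,7)
Step 8: enter (4,7), '.' pass, move right to (4,8)
Step 9: at (4,8) — EXIT via right edge, pos 4
Distinct cells visited: 8 (path length 8)

Answer: 8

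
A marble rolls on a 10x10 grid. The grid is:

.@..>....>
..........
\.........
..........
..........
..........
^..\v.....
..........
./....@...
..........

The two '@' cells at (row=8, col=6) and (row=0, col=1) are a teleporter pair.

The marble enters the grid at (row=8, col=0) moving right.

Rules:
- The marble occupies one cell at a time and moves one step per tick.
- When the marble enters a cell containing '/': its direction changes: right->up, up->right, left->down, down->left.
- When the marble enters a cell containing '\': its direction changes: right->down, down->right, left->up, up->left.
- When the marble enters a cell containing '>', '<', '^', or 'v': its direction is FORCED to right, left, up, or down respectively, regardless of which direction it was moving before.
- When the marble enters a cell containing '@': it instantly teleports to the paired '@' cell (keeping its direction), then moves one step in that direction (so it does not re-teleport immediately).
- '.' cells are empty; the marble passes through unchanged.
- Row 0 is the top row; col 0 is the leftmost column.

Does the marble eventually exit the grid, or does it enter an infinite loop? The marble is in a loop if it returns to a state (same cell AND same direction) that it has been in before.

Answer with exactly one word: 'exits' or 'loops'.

Step 1: enter (8,0), '.' pass, move right to (8,1)
Step 2: enter (8,1), '/' deflects right->up, move up to (7,1)
Step 3: enter (7,1), '.' pass, move up to (6,1)
Step 4: enter (6,1), '.' pass, move up to (5,1)
Step 5: enter (5,1), '.' pass, move up to (4,1)
Step 6: enter (4,1), '.' pass, move up to (3,1)
Step 7: enter (3,1), '.' pass, move up to (2,1)
Step 8: enter (2,1), '.' pass, move up to (1,1)
Step 9: enter (1,1), '.' pass, move up to (0,1)
Step 10: enter (0,1), '@' teleport (0,1)->(8,6), also enter (8,6), move up to (7,6)
Step 11: enter (7,6), '.' pass, move up to (6,6)
Step 12: enter (6,6), '.' pass, move up to (5,6)
Step 13: enter (5,6), '.' pass, move up to (4,6)
Step 14: enter (4,6), '.' pass, move up to (3,6)
Step 15: enter (3,6), '.' pass, move up to (2,6)
Step 16: enter (2,6), '.' pass, move up to (1,6)
Step 17: enter (1,6), '.' pass, move up to (0,6)
Step 18: enter (0,6), '.' pass, move up to (-1,6)
Step 19: at (-1,6) — EXIT via top edge, pos 6

Answer: exits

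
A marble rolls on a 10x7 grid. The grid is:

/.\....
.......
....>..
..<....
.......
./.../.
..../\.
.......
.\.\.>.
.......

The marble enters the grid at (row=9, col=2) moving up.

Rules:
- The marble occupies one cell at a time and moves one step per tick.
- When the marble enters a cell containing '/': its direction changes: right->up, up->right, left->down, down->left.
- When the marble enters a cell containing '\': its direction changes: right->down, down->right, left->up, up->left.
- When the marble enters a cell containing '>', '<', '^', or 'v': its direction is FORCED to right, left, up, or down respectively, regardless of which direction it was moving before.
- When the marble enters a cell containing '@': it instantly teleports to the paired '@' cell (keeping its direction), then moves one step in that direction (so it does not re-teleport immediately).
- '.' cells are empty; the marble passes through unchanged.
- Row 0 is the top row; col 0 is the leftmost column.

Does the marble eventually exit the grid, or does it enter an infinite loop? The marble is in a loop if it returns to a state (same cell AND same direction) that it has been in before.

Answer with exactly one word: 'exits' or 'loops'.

Step 1: enter (9,2), '.' pass, move up to (8,2)
Step 2: enter (8,2), '.' pass, move up to (7,2)
Step 3: enter (7,2), '.' pass, move up to (6,2)
Step 4: enter (6,2), '.' pass, move up to (5,2)
Step 5: enter (5,2), '.' pass, move up to (4,2)
Step 6: enter (4,2), '.' pass, move up to (3,2)
Step 7: enter (3,2), '<' forces up->left, move left to (3,1)
Step 8: enter (3,1), '.' pass, move left to (3,0)
Step 9: enter (3,0), '.' pass, move left to (3,-1)
Step 10: at (3,-1) — EXIT via left edge, pos 3

Answer: exits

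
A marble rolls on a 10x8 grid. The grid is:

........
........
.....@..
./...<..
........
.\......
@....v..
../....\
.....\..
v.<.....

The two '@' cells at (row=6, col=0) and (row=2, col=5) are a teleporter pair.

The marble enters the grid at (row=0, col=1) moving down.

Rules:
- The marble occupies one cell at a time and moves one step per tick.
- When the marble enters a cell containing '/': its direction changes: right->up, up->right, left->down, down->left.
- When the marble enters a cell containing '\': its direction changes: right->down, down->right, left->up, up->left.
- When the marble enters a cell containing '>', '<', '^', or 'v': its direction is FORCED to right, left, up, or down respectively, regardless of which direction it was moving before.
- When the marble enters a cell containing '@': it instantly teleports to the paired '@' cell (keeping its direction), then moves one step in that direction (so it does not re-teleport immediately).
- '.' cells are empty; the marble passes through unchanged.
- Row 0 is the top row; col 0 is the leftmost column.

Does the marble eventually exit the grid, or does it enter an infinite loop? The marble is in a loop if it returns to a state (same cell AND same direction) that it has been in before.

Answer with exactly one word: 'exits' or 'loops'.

Step 1: enter (0,1), '.' pass, move down to (1,1)
Step 2: enter (1,1), '.' pass, move down to (2,1)
Step 3: enter (2,1), '.' pass, move down to (3,1)
Step 4: enter (3,1), '/' deflects down->left, move left to (3,0)
Step 5: enter (3,0), '.' pass, move left to (3,-1)
Step 6: at (3,-1) — EXIT via left edge, pos 3

Answer: exits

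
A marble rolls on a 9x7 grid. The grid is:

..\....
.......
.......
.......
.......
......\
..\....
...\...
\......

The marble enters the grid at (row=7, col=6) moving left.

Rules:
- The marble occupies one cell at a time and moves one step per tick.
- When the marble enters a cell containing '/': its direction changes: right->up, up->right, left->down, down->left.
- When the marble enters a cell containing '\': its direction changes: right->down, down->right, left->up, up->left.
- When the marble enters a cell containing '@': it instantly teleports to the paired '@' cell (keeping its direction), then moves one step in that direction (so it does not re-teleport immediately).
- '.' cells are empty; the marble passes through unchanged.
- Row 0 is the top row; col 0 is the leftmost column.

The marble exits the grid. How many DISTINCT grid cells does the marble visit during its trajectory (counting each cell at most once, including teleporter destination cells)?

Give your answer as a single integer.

Answer: 11

Derivation:
Step 1: enter (7,6), '.' pass, move left to (7,5)
Step 2: enter (7,5), '.' pass, move left to (7,4)
Step 3: enter (7,4), '.' pass, move left to (7,3)
Step 4: enter (7,3), '\' deflects left->up, move up to (6,3)
Step 5: enter (6,3), '.' pass, move up to (5,3)
Step 6: enter (5,3), '.' pass, move up to (4,3)
Step 7: enter (4,3), '.' pass, move up to (3,3)
Step 8: enter (3,3), '.' pass, move up to (2,3)
Step 9: enter (2,3), '.' pass, move up to (1,3)
Step 10: enter (1,3), '.' pass, move up to (0,3)
Step 11: enter (0,3), '.' pass, move up to (-1,3)
Step 12: at (-1,3) — EXIT via top edge, pos 3
Distinct cells visited: 11 (path length 11)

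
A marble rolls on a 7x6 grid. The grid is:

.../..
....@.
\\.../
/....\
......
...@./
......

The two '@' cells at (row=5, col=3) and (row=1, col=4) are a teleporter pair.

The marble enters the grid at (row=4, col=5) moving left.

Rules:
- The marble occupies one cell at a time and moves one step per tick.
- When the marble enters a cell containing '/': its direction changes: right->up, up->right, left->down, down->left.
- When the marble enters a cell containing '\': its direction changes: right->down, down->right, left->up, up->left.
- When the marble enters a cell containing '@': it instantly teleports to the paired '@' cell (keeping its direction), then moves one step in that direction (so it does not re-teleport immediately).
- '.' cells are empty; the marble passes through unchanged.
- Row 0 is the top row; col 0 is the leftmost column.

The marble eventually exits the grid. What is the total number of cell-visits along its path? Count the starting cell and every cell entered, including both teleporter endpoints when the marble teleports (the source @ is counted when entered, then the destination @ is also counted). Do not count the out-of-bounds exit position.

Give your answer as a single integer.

Answer: 6

Derivation:
Step 1: enter (4,5), '.' pass, move left to (4,4)
Step 2: enter (4,4), '.' pass, move left to (4,3)
Step 3: enter (4,3), '.' pass, move left to (4,2)
Step 4: enter (4,2), '.' pass, move left to (4,1)
Step 5: enter (4,1), '.' pass, move left to (4,0)
Step 6: enter (4,0), '.' pass, move left to (4,-1)
Step 7: at (4,-1) — EXIT via left edge, pos 4
Path length (cell visits): 6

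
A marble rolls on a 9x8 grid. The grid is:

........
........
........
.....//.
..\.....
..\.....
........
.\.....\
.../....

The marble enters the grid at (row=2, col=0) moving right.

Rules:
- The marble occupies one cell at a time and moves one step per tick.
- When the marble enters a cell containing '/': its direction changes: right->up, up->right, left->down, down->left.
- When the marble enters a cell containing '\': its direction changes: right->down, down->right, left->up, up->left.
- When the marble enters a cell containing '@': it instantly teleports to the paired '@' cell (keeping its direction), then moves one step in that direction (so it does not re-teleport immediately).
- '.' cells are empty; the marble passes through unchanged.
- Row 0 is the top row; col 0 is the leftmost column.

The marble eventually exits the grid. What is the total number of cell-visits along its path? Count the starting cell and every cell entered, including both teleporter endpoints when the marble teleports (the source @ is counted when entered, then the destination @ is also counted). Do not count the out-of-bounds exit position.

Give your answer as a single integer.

Answer: 8

Derivation:
Step 1: enter (2,0), '.' pass, move right to (2,1)
Step 2: enter (2,1), '.' pass, move right to (2,2)
Step 3: enter (2,2), '.' pass, move right to (2,3)
Step 4: enter (2,3), '.' pass, move right to (2,4)
Step 5: enter (2,4), '.' pass, move right to (2,5)
Step 6: enter (2,5), '.' pass, move right to (2,6)
Step 7: enter (2,6), '.' pass, move right to (2,7)
Step 8: enter (2,7), '.' pass, move right to (2,8)
Step 9: at (2,8) — EXIT via right edge, pos 2
Path length (cell visits): 8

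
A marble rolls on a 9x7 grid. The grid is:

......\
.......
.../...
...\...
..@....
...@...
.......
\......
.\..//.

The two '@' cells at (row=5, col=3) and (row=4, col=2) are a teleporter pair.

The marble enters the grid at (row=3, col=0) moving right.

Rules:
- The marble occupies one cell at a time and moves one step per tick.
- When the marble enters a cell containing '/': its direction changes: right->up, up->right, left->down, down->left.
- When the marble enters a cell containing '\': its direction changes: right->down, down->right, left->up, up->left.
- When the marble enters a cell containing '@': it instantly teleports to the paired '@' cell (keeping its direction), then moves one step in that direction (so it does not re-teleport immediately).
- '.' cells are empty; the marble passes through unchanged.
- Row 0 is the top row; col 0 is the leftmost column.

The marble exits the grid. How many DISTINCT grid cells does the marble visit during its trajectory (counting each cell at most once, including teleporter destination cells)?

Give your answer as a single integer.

Answer: 11

Derivation:
Step 1: enter (3,0), '.' pass, move right to (3,1)
Step 2: enter (3,1), '.' pass, move right to (3,2)
Step 3: enter (3,2), '.' pass, move right to (3,3)
Step 4: enter (3,3), '\' deflects right->down, move down to (4,3)
Step 5: enter (4,3), '.' pass, move down to (5,3)
Step 6: enter (5,3), '@' teleport (5,3)->(4,2), also enter (4,2), move down to (5,2)
Step 7: enter (5,2), '.' pass, move down to (6,2)
Step 8: enter (6,2), '.' pass, move down to (7,2)
Step 9: enter (7,2), '.' pass, move down to (8,2)
Step 10: enter (8,2), '.' pass, move down to (9,2)
Step 11: at (9,2) — EXIT via bottom edge, pos 2
Distinct cells visited: 11 (path length 11)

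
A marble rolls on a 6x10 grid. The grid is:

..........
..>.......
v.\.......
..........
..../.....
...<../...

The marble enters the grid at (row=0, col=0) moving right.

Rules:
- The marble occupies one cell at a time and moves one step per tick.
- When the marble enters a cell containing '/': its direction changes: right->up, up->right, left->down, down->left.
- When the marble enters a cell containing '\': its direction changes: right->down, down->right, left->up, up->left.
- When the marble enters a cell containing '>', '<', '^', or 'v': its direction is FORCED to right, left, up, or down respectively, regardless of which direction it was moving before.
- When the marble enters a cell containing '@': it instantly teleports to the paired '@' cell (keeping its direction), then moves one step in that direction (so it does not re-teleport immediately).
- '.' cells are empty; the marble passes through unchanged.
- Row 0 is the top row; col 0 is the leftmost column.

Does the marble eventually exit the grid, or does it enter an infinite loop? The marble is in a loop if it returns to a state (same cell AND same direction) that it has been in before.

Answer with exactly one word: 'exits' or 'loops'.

Answer: exits

Derivation:
Step 1: enter (0,0), '.' pass, move right to (0,1)
Step 2: enter (0,1), '.' pass, move right to (0,2)
Step 3: enter (0,2), '.' pass, move right to (0,3)
Step 4: enter (0,3), '.' pass, move right to (0,4)
Step 5: enter (0,4), '.' pass, move right to (0,5)
Step 6: enter (0,5), '.' pass, move right to (0,6)
Step 7: enter (0,6), '.' pass, move right to (0,7)
Step 8: enter (0,7), '.' pass, move right to (0,8)
Step 9: enter (0,8), '.' pass, move right to (0,9)
Step 10: enter (0,9), '.' pass, move right to (0,10)
Step 11: at (0,10) — EXIT via right edge, pos 0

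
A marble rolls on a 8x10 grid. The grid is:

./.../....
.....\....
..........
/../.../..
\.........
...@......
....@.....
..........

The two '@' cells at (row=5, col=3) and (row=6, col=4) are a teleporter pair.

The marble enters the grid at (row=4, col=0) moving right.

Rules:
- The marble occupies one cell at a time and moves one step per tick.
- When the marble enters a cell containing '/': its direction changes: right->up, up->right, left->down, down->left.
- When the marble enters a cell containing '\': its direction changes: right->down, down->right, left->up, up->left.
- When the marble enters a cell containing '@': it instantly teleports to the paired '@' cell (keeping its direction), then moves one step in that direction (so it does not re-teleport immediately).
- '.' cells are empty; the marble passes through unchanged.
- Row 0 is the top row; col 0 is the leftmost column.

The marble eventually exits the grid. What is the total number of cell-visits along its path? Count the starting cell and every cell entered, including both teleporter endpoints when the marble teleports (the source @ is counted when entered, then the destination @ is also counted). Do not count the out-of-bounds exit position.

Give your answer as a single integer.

Answer: 4

Derivation:
Step 1: enter (4,0), '\' deflects right->down, move down to (5,0)
Step 2: enter (5,0), '.' pass, move down to (6,0)
Step 3: enter (6,0), '.' pass, move down to (7,0)
Step 4: enter (7,0), '.' pass, move down to (8,0)
Step 5: at (8,0) — EXIT via bottom edge, pos 0
Path length (cell visits): 4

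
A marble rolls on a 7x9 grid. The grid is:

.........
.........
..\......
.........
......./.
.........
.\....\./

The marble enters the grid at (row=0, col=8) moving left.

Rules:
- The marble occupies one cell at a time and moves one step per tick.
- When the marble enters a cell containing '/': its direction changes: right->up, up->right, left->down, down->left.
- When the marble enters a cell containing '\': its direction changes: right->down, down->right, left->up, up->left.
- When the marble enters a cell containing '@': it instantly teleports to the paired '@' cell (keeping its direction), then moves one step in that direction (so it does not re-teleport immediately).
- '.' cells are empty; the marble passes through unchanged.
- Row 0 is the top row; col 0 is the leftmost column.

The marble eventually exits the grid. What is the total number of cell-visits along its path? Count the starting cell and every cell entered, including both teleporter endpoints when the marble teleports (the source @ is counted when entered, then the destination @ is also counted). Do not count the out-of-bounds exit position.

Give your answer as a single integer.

Step 1: enter (0,8), '.' pass, move left to (0,7)
Step 2: enter (0,7), '.' pass, move left to (0,6)
Step 3: enter (0,6), '.' pass, move left to (0,5)
Step 4: enter (0,5), '.' pass, move left to (0,4)
Step 5: enter (0,4), '.' pass, move left to (0,3)
Step 6: enter (0,3), '.' pass, move left to (0,2)
Step 7: enter (0,2), '.' pass, move left to (0,1)
Step 8: enter (0,1), '.' pass, move left to (0,0)
Step 9: enter (0,0), '.' pass, move left to (0,-1)
Step 10: at (0,-1) — EXIT via left edge, pos 0
Path length (cell visits): 9

Answer: 9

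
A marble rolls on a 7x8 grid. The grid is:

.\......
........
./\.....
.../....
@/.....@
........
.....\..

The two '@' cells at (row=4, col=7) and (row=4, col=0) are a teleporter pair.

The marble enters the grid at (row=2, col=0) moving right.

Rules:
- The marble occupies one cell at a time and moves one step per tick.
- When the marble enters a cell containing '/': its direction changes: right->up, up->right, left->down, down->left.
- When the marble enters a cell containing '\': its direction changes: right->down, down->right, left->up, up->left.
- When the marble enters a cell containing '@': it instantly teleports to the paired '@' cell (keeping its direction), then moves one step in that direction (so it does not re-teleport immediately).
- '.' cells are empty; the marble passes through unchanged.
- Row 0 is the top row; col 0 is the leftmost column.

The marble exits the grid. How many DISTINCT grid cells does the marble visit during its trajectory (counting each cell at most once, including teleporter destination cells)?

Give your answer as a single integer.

Step 1: enter (2,0), '.' pass, move right to (2,1)
Step 2: enter (2,1), '/' deflects right->up, move up to (1,1)
Step 3: enter (1,1), '.' pass, move up to (0,1)
Step 4: enter (0,1), '\' deflects up->left, move left to (0,0)
Step 5: enter (0,0), '.' pass, move left to (0,-1)
Step 6: at (0,-1) — EXIT via left edge, pos 0
Distinct cells visited: 5 (path length 5)

Answer: 5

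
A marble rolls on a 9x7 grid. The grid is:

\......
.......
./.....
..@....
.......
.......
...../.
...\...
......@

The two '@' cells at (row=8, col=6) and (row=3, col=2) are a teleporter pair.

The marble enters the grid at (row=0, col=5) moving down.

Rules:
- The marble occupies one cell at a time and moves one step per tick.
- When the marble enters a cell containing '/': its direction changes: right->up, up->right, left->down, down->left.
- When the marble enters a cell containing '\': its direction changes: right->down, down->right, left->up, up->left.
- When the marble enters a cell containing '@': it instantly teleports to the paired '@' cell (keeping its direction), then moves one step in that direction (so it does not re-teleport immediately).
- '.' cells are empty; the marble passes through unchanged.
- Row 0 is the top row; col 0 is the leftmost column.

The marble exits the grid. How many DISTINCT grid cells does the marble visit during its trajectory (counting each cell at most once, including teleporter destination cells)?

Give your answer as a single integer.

Step 1: enter (0,5), '.' pass, move down to (1,5)
Step 2: enter (1,5), '.' pass, move down to (2,5)
Step 3: enter (2,5), '.' pass, move down to (3,5)
Step 4: enter (3,5), '.' pass, move down to (4,5)
Step 5: enter (4,5), '.' pass, move down to (5,5)
Step 6: enter (5,5), '.' pass, move down to (6,5)
Step 7: enter (6,5), '/' deflects down->left, move left to (6,4)
Step 8: enter (6,4), '.' pass, move left to (6,3)
Step 9: enter (6,3), '.' pass, move left to (6,2)
Step 10: enter (6,2), '.' pass, move left to (6,1)
Step 11: enter (6,1), '.' pass, move left to (6,0)
Step 12: enter (6,0), '.' pass, move left to (6,-1)
Step 13: at (6,-1) — EXIT via left edge, pos 6
Distinct cells visited: 12 (path length 12)

Answer: 12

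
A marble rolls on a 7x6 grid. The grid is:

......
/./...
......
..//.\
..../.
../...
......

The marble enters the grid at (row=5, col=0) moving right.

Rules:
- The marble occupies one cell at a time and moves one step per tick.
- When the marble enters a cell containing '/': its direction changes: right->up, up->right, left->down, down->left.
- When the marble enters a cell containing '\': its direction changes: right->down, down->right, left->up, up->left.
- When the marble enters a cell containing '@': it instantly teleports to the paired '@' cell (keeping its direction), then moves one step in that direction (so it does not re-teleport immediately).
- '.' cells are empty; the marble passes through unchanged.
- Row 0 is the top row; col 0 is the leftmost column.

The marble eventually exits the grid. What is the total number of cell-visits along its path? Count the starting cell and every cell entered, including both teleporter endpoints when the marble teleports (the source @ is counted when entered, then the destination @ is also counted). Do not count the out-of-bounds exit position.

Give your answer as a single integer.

Step 1: enter (5,0), '.' pass, move right to (5,1)
Step 2: enter (5,1), '.' pass, move right to (5,2)
Step 3: enter (5,2), '/' deflects right->up, move up to (4,2)
Step 4: enter (4,2), '.' pass, move up to (3,2)
Step 5: enter (3,2), '/' deflects up->right, move right to (3,3)
Step 6: enter (3,3), '/' deflects right->up, move up to (2,3)
Step 7: enter (2,3), '.' pass, move up to (1,3)
Step 8: enter (1,3), '.' pass, move up to (0,3)
Step 9: enter (0,3), '.' pass, move up to (-1,3)
Step 10: at (-1,3) — EXIT via top edge, pos 3
Path length (cell visits): 9

Answer: 9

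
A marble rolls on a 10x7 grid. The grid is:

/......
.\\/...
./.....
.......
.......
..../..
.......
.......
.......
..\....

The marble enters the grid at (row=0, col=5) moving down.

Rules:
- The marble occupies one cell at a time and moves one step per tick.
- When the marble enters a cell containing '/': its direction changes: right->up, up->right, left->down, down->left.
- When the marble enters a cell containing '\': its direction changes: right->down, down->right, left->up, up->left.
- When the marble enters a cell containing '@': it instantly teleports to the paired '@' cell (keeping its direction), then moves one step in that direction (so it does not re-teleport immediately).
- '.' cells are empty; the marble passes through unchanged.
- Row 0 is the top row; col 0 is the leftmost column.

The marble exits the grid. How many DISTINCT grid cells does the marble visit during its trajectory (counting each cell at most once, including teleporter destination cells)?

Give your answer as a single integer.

Step 1: enter (0,5), '.' pass, move down to (1,5)
Step 2: enter (1,5), '.' pass, move down to (2,5)
Step 3: enter (2,5), '.' pass, move down to (3,5)
Step 4: enter (3,5), '.' pass, move down to (4,5)
Step 5: enter (4,5), '.' pass, move down to (5,5)
Step 6: enter (5,5), '.' pass, move down to (6,5)
Step 7: enter (6,5), '.' pass, move down to (7,5)
Step 8: enter (7,5), '.' pass, move down to (8,5)
Step 9: enter (8,5), '.' pass, move down to (9,5)
Step 10: enter (9,5), '.' pass, move down to (10,5)
Step 11: at (10,5) — EXIT via bottom edge, pos 5
Distinct cells visited: 10 (path length 10)

Answer: 10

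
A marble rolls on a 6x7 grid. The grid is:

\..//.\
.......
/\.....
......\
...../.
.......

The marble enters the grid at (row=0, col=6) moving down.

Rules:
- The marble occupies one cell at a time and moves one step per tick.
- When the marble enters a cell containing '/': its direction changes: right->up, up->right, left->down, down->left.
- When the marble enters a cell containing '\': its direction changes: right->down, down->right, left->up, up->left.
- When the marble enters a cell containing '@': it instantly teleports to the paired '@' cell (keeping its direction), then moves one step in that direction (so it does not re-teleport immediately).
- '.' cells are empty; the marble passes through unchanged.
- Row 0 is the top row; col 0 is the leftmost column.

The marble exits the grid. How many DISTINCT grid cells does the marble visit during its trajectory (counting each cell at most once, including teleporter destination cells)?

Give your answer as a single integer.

Answer: 1

Derivation:
Step 1: enter (0,6), '\' deflects down->right, move right to (0,7)
Step 2: at (0,7) — EXIT via right edge, pos 0
Distinct cells visited: 1 (path length 1)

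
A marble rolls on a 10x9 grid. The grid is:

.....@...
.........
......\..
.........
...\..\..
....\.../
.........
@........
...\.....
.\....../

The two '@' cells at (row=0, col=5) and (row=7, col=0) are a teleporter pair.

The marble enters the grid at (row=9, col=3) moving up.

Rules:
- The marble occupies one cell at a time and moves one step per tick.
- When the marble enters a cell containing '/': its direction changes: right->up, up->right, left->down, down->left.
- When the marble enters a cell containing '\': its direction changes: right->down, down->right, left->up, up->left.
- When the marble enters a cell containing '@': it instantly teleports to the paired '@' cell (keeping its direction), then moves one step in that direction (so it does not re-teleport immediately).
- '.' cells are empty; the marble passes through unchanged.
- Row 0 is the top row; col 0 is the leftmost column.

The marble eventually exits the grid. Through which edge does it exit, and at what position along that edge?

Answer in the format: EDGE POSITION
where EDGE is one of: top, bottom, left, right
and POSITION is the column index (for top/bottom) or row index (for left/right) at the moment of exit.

Step 1: enter (9,3), '.' pass, move up to (8,3)
Step 2: enter (8,3), '\' deflects up->left, move left to (8,2)
Step 3: enter (8,2), '.' pass, move left to (8,1)
Step 4: enter (8,1), '.' pass, move left to (8,0)
Step 5: enter (8,0), '.' pass, move left to (8,-1)
Step 6: at (8,-1) — EXIT via left edge, pos 8

Answer: left 8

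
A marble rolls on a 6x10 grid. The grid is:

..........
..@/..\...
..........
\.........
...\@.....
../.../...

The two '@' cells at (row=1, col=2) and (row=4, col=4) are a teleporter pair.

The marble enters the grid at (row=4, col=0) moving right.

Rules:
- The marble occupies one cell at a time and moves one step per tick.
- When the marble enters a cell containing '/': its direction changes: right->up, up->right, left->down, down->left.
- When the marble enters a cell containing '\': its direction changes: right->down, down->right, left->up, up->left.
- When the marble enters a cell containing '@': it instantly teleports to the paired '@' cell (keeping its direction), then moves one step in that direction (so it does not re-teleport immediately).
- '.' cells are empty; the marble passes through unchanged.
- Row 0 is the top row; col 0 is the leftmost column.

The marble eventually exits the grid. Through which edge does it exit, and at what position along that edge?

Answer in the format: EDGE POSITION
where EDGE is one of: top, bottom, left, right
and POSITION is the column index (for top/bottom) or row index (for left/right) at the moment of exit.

Answer: bottom 3

Derivation:
Step 1: enter (4,0), '.' pass, move right to (4,1)
Step 2: enter (4,1), '.' pass, move right to (4,2)
Step 3: enter (4,2), '.' pass, move right to (4,3)
Step 4: enter (4,3), '\' deflects right->down, move down to (5,3)
Step 5: enter (5,3), '.' pass, move down to (6,3)
Step 6: at (6,3) — EXIT via bottom edge, pos 3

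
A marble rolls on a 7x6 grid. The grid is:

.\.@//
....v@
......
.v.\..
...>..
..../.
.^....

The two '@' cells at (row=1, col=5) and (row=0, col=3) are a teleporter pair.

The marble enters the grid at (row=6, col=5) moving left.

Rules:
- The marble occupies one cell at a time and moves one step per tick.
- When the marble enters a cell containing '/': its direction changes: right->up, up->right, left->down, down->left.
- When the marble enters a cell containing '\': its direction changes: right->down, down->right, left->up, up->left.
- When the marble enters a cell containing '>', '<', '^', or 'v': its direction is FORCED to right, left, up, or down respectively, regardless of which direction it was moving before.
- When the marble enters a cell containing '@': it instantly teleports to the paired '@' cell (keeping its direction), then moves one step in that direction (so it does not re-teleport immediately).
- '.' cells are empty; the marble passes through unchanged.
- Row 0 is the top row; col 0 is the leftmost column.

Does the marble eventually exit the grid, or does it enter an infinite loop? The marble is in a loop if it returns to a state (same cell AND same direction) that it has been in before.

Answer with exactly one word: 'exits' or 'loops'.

Answer: loops

Derivation:
Step 1: enter (6,5), '.' pass, move left to (6,4)
Step 2: enter (6,4), '.' pass, move left to (6,3)
Step 3: enter (6,3), '.' pass, move left to (6,2)
Step 4: enter (6,2), '.' pass, move left to (6,1)
Step 5: enter (6,1), '^' forces left->up, move up to (5,1)
Step 6: enter (5,1), '.' pass, move up to (4,1)
Step 7: enter (4,1), '.' pass, move up to (3,1)
Step 8: enter (3,1), 'v' forces up->down, move down to (4,1)
Step 9: enter (4,1), '.' pass, move down to (5,1)
Step 10: enter (5,1), '.' pass, move down to (6,1)
Step 11: enter (6,1), '^' forces down->up, move up to (5,1)
Step 12: at (5,1) dir=up — LOOP DETECTED (seen before)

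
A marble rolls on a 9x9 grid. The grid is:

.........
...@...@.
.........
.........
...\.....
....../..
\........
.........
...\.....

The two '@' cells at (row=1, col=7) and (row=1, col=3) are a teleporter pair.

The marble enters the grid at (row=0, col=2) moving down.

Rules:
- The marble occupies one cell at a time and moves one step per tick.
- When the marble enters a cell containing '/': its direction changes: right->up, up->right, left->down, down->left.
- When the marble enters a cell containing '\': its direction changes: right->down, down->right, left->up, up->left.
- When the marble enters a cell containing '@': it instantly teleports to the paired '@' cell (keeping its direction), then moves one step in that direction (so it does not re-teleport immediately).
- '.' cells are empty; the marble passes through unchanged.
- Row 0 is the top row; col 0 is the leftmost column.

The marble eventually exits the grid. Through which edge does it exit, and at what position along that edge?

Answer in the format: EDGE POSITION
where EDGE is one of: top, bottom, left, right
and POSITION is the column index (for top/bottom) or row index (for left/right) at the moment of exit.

Answer: bottom 2

Derivation:
Step 1: enter (0,2), '.' pass, move down to (1,2)
Step 2: enter (1,2), '.' pass, move down to (2,2)
Step 3: enter (2,2), '.' pass, move down to (3,2)
Step 4: enter (3,2), '.' pass, move down to (4,2)
Step 5: enter (4,2), '.' pass, move down to (5,2)
Step 6: enter (5,2), '.' pass, move down to (6,2)
Step 7: enter (6,2), '.' pass, move down to (7,2)
Step 8: enter (7,2), '.' pass, move down to (8,2)
Step 9: enter (8,2), '.' pass, move down to (9,2)
Step 10: at (9,2) — EXIT via bottom edge, pos 2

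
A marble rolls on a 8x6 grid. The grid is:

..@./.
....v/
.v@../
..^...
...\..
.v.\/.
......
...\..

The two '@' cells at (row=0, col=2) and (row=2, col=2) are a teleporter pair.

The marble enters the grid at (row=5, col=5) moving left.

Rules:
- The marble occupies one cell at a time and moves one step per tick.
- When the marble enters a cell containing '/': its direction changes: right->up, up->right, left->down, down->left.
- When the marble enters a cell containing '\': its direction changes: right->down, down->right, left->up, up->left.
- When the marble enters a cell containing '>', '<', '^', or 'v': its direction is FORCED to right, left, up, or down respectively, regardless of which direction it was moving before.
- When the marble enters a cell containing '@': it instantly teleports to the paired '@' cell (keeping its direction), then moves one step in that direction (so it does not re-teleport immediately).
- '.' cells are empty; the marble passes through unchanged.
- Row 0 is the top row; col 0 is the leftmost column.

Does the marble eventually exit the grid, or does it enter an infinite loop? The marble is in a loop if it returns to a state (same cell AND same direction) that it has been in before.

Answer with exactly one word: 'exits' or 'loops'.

Answer: exits

Derivation:
Step 1: enter (5,5), '.' pass, move left to (5,4)
Step 2: enter (5,4), '/' deflects left->down, move down to (6,4)
Step 3: enter (6,4), '.' pass, move down to (7,4)
Step 4: enter (7,4), '.' pass, move down to (8,4)
Step 5: at (8,4) — EXIT via bottom edge, pos 4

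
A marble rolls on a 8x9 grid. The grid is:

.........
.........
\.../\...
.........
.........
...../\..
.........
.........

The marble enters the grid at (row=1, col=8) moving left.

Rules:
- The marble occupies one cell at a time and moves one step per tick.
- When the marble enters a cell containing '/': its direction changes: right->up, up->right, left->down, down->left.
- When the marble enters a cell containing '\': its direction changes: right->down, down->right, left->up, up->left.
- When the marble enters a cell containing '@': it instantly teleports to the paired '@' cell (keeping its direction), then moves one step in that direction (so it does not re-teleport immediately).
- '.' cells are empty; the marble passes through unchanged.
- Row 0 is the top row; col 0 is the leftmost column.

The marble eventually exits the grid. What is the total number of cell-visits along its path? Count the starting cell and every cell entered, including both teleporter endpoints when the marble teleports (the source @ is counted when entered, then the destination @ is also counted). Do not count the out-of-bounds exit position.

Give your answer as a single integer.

Step 1: enter (1,8), '.' pass, move left to (1,7)
Step 2: enter (1,7), '.' pass, move left to (1,6)
Step 3: enter (1,6), '.' pass, move left to (1,5)
Step 4: enter (1,5), '.' pass, move left to (1,4)
Step 5: enter (1,4), '.' pass, move left to (1,3)
Step 6: enter (1,3), '.' pass, move left to (1,2)
Step 7: enter (1,2), '.' pass, move left to (1,1)
Step 8: enter (1,1), '.' pass, move left to (1,0)
Step 9: enter (1,0), '.' pass, move left to (1,-1)
Step 10: at (1,-1) — EXIT via left edge, pos 1
Path length (cell visits): 9

Answer: 9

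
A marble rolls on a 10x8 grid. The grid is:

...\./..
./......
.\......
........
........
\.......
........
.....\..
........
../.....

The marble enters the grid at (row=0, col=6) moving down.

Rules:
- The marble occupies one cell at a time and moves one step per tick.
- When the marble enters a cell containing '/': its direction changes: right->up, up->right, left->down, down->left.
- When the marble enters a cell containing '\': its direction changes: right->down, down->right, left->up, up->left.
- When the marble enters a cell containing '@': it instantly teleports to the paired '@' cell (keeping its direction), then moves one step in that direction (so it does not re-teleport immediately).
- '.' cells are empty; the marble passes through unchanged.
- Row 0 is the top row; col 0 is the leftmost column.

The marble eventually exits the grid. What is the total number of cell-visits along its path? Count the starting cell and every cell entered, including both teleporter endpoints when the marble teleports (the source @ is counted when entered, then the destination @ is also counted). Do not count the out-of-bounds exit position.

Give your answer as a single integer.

Step 1: enter (0,6), '.' pass, move down to (1,6)
Step 2: enter (1,6), '.' pass, move down to (2,6)
Step 3: enter (2,6), '.' pass, move down to (3,6)
Step 4: enter (3,6), '.' pass, move down to (4,6)
Step 5: enter (4,6), '.' pass, move down to (5,6)
Step 6: enter (5,6), '.' pass, move down to (6,6)
Step 7: enter (6,6), '.' pass, move down to (7,6)
Step 8: enter (7,6), '.' pass, move down to (8,6)
Step 9: enter (8,6), '.' pass, move down to (9,6)
Step 10: enter (9,6), '.' pass, move down to (10,6)
Step 11: at (10,6) — EXIT via bottom edge, pos 6
Path length (cell visits): 10

Answer: 10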